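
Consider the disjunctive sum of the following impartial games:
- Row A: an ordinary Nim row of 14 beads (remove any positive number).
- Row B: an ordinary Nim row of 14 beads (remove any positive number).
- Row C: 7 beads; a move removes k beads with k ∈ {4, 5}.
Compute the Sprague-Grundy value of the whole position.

1

Row A is a plain Nim row of size 14, so its Grundy value is 14.
Row B is a plain Nim row of size 14, so its Grundy value is 14.
Grundy values for row C (subtraction set {4, 5}):
k:     0  1  2  3  4  5  6  7
g(k):  0  0  0  0  1  1  1  1
So g(7) = 1.
The value of a disjunctive sum is the nim-sum of the parts.
Combined value = 14 ⊕ 14 ⊕ 1 = 1.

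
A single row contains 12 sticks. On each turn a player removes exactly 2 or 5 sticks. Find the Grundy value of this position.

Grundy values for subtraction set {2, 5}:
k:     0  1  2  3  4  5  6  7  8  9 10 11 12
g(k):  0  0  1  1  0  2  1  0  0  1  1  0  2
So g(12) = 2.

2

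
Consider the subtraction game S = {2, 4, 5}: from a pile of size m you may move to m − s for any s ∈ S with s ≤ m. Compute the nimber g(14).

0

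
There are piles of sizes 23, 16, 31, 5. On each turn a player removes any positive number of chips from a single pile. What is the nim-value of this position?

In binary:
  10111  (23)
  10000  (16)
  11111  (31)
  00101  (5)
  -----
  11101  (29)

29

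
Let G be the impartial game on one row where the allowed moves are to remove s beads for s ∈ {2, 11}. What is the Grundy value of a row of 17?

Build the Grundy sequence with g(k) = mex{g(k−s) : s ∈ {2, 11}, s ≤ k}:
k:     0  1  2  3  4  5  6  7  8  9 10 11 12 13 14 15 16 17
g(k):  0  0  1  1  0  0  1  1  0  0  1  1  2  0  0  1  1  0
So g(17) = 0.

0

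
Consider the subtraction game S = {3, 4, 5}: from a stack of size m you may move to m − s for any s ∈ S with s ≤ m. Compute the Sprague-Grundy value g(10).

0

Compute g(0), g(1), … for moves {3, 4, 5}:
k:     0  1  2  3  4  5  6  7  8  9 10
g(k):  0  0  0  1  1  1  2  2  0  0  0
So g(10) = 0.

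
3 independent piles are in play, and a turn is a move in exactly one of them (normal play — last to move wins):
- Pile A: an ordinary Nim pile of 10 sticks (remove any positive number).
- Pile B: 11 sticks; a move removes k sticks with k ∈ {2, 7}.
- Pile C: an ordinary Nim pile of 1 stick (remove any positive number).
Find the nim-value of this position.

Pile A is a plain Nim pile of size 10, so its Grundy value is 10.
Grundy values for pile B (subtraction set {2, 7}):
g(0) = mex{} = 0
g(1) = mex{} = 0
g(2) = mex{0} = 1
g(3) = mex{0} = 1
g(4) = mex{1} = 0
g(5) = mex{1} = 0
g(6) = mex{0} = 1
g(7) = mex{0} = 1
g(8) = mex{0,1} = 2
g(9) = mex{1} = 0
g(10) = mex{1,2} = 0
g(11) = mex{0} = 1
So g(11) = 1.
Pile C is a plain Nim pile of size 1, so its Grundy value is 1.
By the Sprague-Grundy theorem, the Grundy value of a sum of independent games is the XOR of the component values.
Combined value = 10 ⊕ 1 ⊕ 1 = 10.

10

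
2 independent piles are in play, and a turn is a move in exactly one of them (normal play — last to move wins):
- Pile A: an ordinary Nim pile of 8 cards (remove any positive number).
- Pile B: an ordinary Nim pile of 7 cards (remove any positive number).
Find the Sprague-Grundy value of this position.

15

Pile A is a plain Nim pile of size 8, so its Grundy value is 8.
Pile B is a plain Nim pile of size 7, so its Grundy value is 7.
The value of a disjunctive sum is the nim-sum of the parts.
Combined value = 8 XOR 7 = 15.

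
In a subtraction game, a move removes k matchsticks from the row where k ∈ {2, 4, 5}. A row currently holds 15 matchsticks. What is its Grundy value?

Build the Grundy sequence with g(k) = mex{g(k−s) : s ∈ {2, 4, 5}, s ≤ k}:
k:     0  1  2  3  4  5  6  7  8  9 10 11 12 13 14 15
g(k):  0  0  1  1  2  2  3  0  0  1  1  2  2  3  0  0
So g(15) = 0.

0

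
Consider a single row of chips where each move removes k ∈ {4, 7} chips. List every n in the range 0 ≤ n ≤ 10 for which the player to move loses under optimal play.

0, 1, 2, 3

Build the Grundy sequence with g(k) = mex{g(k−s) : s ∈ {4, 7}, s ≤ k}:
g(0) = mex{} = 0
g(1) = mex{} = 0
g(2) = mex{} = 0
g(3) = mex{} = 0
g(4) = mex{0} = 1
g(5) = mex{0} = 1
g(6) = mex{0} = 1
g(7) = mex{0} = 1
g(8) = mex{0,1} = 2
g(9) = mex{0,1} = 2
g(10) = mex{0,1} = 2
The P-positions (g = 0) in 0..10 are 0, 1, 2, 3.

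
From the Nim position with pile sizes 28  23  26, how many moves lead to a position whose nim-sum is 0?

3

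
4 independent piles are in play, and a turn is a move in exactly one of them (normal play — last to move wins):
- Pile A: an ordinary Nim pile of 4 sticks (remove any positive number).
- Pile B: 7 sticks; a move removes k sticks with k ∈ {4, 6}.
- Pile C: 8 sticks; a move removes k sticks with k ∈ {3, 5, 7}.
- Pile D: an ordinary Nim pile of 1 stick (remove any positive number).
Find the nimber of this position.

6

Pile A is a plain Nim pile of size 4, so its Grundy value is 4.
Build the Grundy sequence for pile B with g(k) = mex{g(k−s) : s ∈ {4, 6}, s ≤ k}:
k:     0  1  2  3  4  5  6  7
g(k):  0  0  0  0  1  1  1  1
So g(7) = 1.
Grundy values for pile C (subtraction set {3, 5, 7}):
g(0) = mex{} = 0
g(1) = mex{} = 0
g(2) = mex{} = 0
g(3) = mex{0} = 1
g(4) = mex{0} = 1
g(5) = mex{0} = 1
g(6) = mex{0,1} = 2
g(7) = mex{0,1} = 2
g(8) = mex{0,1} = 2
So g(8) = 2.
Pile D is a plain Nim pile of size 1, so its Grundy value is 1.
By the Sprague-Grundy theorem, the Grundy value of a sum of independent games is the XOR of the component values.
Combined value = 4 XOR 1 XOR 2 XOR 1 = 6.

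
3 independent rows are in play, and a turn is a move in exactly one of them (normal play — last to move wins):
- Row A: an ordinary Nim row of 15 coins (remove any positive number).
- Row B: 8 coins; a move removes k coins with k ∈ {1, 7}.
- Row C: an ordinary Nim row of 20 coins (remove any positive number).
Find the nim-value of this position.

27

Row A is a plain Nim row of size 15, so its Grundy value is 15.
Build the Grundy sequence for row B with g(k) = mex{g(k−s) : s ∈ {1, 7}, s ≤ k}:
g(0) = mex{} = 0
g(1) = mex{0} = 1
g(2) = mex{1} = 0
g(3) = mex{0} = 1
g(4) = mex{1} = 0
g(5) = mex{0} = 1
g(6) = mex{1} = 0
g(7) = mex{0} = 1
g(8) = mex{1} = 0
So g(8) = 0.
Row C is a plain Nim row of size 20, so its Grundy value is 20.
By the Sprague-Grundy theorem, the Grundy value of a sum of independent games is the XOR of the component values.
Combined value = 15 ⊕ 0 ⊕ 20 = 27.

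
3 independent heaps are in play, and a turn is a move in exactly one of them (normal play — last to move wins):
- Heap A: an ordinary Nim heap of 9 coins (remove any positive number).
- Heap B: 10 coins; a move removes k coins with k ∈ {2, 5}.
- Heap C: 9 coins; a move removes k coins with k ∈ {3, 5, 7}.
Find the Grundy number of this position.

Heap A is a plain Nim heap of size 9, so its Grundy value is 9.
Grundy values for heap B (subtraction set {2, 5}):
k:     0  1  2  3  4  5  6  7  8  9 10
g(k):  0  0  1  1  0  2  1  0  0  1  1
So g(10) = 1.
Build the Grundy sequence for heap C with g(k) = mex{g(k−s) : s ∈ {3, 5, 7}, s ≤ k}:
g(0) = mex{} = 0
g(1) = mex{} = 0
g(2) = mex{} = 0
g(3) = mex{0} = 1
g(4) = mex{0} = 1
g(5) = mex{0} = 1
g(6) = mex{0,1} = 2
g(7) = mex{0,1} = 2
g(8) = mex{0,1} = 2
g(9) = mex{0,1,2} = 3
So g(9) = 3.
By the Sprague-Grundy theorem, the Grundy value of a sum of independent games is the XOR of the component values.
Combined value = 9 ⊕ 1 ⊕ 3 = 11.

11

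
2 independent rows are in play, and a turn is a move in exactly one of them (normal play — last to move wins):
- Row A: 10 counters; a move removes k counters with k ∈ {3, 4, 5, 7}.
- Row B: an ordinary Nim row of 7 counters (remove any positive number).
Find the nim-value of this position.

Build the Grundy sequence for row A with g(k) = mex{g(k−s) : s ∈ {3, 4, 5, 7}, s ≤ k}:
k:     0  1  2  3  4  5  6  7  8  9 10
g(k):  0  0  0  1  1  1  2  2  2  3  0
So g(10) = 0.
Row B is a plain Nim row of size 7, so its Grundy value is 7.
By the Sprague-Grundy theorem, the Grundy value of a sum of independent games is the XOR of the component values.
Combined value = 0 XOR 7 = 7.

7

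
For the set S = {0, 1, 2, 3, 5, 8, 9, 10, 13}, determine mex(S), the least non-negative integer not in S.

4

The values 0, 1, 2, 3 are all present; 4 is the first non-negative integer missing from the set.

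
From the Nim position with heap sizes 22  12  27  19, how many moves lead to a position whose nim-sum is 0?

Compute the nim-sum pairwise:
22 ^ 12 = 26
26 ^ 27 = 1
1 ^ 19 = 18
The overall nim-sum is X = 18. A heap of size p has a winning move iff p XOR X < p (reduce it to p XOR X).
  22: 22 XOR 18 = 4 < 22 — winning move (to 4).
  12: 12 XOR 18 = 30 ≥ 12 — no move.
  27: 27 XOR 18 = 9 < 27 — winning move (to 9).
  19: 19 XOR 18 = 1 < 19 — winning move (to 1).
That gives 3 winning moves.

3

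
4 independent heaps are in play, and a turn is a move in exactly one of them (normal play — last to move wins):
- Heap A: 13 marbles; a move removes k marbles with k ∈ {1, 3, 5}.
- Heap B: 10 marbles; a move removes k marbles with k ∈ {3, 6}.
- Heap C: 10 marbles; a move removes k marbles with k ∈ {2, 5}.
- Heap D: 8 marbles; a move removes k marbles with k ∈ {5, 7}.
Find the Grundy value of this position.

Build the Grundy sequence for heap A with g(k) = mex{g(k−s) : s ∈ {1, 3, 5}, s ≤ k}:
g(0) = mex{} = 0
g(1) = mex{0} = 1
g(2) = mex{1} = 0
g(3) = mex{0} = 1
g(4) = mex{1} = 0
g(5) = mex{0} = 1
g(6) = mex{1} = 0
g(7) = mex{0} = 1
g(8) = mex{1} = 0
g(9) = mex{0} = 1
g(10) = mex{1} = 0
g(11) = mex{0} = 1
g(12) = mex{1} = 0
g(13) = mex{0} = 1
So g(13) = 1.
Grundy values for heap B (subtraction set {3, 6}):
k:     0  1  2  3  4  5  6  7  8  9 10
g(k):  0  0  0  1  1  1  2  2  2  0  0
So g(10) = 0.
Build the Grundy sequence for heap C with g(k) = mex{g(k−s) : s ∈ {2, 5}, s ≤ k}:
g(0) = mex{} = 0
g(1) = mex{} = 0
g(2) = mex{0} = 1
g(3) = mex{0} = 1
g(4) = mex{1} = 0
g(5) = mex{0,1} = 2
g(6) = mex{0} = 1
g(7) = mex{1,2} = 0
g(8) = mex{1} = 0
g(9) = mex{0} = 1
g(10) = mex{0,2} = 1
So g(10) = 1.
Grundy values for heap D (subtraction set {5, 7}):
k:     0  1  2  3  4  5  6  7  8
g(k):  0  0  0  0  0  1  1  1  1
So g(8) = 1.
The value of a disjunctive sum is the nim-sum of the parts.
Combined value = 1 XOR 0 XOR 1 XOR 1 = 1.

1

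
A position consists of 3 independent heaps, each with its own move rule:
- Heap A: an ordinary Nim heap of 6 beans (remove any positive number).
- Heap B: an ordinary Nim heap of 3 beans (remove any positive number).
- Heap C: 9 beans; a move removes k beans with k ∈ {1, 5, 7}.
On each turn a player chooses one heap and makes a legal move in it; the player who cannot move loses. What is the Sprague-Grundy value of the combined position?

4

Heap A is a plain Nim heap of size 6, so its Grundy value is 6.
Heap B is a plain Nim heap of size 3, so its Grundy value is 3.
For heap C, compute g(0), g(1), … with moves {1, 5, 7}:
g(0) = mex{} = 0
g(1) = mex{0} = 1
g(2) = mex{1} = 0
g(3) = mex{0} = 1
g(4) = mex{1} = 0
g(5) = mex{0} = 1
g(6) = mex{1} = 0
g(7) = mex{0} = 1
g(8) = mex{1} = 0
g(9) = mex{0} = 1
So g(9) = 1.
The value of a disjunctive sum is the nim-sum of the parts.
Combined value = 6 ⊕ 3 ⊕ 1 = 4.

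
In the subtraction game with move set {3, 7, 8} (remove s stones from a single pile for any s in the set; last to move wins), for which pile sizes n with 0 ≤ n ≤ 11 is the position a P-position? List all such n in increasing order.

0, 1, 2, 6, 11

Build the Grundy sequence with g(k) = mex{g(k−s) : s ∈ {3, 7, 8}, s ≤ k}:
g(0) = mex{} = 0
g(1) = mex{} = 0
g(2) = mex{} = 0
g(3) = mex{0} = 1
g(4) = mex{0} = 1
g(5) = mex{0} = 1
g(6) = mex{1} = 0
g(7) = mex{0,1} = 2
g(8) = mex{0,1} = 2
g(9) = mex{0} = 1
g(10) = mex{0,1,2} = 3
g(11) = mex{1,2} = 0
The P-positions (g = 0) in 0..11 are 0, 1, 2, 6, 11.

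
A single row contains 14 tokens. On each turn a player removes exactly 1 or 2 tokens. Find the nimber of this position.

2

Compute g(0), g(1), … for moves {1, 2}:
k:     0  1  2  3  4  5  6  7  8  9 10 11 12 13 14
g(k):  0  1  2  0  1  2  0  1  2  0  1  2  0  1  2
So g(14) = 2.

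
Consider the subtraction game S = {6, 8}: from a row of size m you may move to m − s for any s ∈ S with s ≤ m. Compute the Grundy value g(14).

0

Compute g(0), g(1), … for moves {6, 8}:
g(0) = mex{} = 0
g(1) = mex{} = 0
g(2) = mex{} = 0
g(3) = mex{} = 0
g(4) = mex{} = 0
g(5) = mex{} = 0
g(6) = mex{0} = 1
g(7) = mex{0} = 1
g(8) = mex{0} = 1
g(9) = mex{0} = 1
g(10) = mex{0} = 1
g(11) = mex{0} = 1
g(12) = mex{0,1} = 2
g(13) = mex{0,1} = 2
g(14) = mex{1} = 0
So g(14) = 0.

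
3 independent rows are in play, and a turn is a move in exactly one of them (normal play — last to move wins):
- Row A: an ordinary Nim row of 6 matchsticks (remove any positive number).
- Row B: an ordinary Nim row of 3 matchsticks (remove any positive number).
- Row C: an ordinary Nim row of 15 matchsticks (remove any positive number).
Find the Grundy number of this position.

10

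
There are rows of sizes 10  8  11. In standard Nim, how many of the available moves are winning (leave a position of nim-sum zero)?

Write each in binary and XOR column by column:
  1010  (10)
  1000  (8)
  1011  (11)
  ----
  1001  (9)
The overall nim-sum is X = 9. A row of size p has a winning move iff p XOR X < p (reduce it to p XOR X).
  10: 10 XOR 9 = 3 < 10 — winning move (to 3).
  8: 8 XOR 9 = 1 < 8 — winning move (to 1).
  11: 11 XOR 9 = 2 < 11 — winning move (to 2).
That gives 3 winning moves.

3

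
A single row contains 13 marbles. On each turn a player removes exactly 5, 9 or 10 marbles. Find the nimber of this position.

Build the Grundy sequence with g(k) = mex{g(k−s) : s ∈ {5, 9, 10}, s ≤ k}:
g(0) = mex{} = 0
g(1) = mex{} = 0
g(2) = mex{} = 0
g(3) = mex{} = 0
g(4) = mex{} = 0
g(5) = mex{0} = 1
g(6) = mex{0} = 1
g(7) = mex{0} = 1
g(8) = mex{0} = 1
g(9) = mex{0} = 1
g(10) = mex{0,1} = 2
g(11) = mex{0,1} = 2
g(12) = mex{0,1} = 2
g(13) = mex{0,1} = 2
So g(13) = 2.

2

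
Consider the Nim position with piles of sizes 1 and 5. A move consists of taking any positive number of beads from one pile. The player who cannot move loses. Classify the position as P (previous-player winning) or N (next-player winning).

Bitwise XOR of the heap sizes:
  001  (1)
  101  (5)
  ---
  100  (4)
The nim-sum is 4 ≠ 0, so this is an N-position: the player to move can win.

N-position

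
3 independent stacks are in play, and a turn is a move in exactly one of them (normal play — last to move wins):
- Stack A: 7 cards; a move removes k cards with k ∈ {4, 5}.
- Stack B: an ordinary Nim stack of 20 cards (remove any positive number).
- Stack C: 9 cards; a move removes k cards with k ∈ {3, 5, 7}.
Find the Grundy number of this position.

22

Grundy values for stack A (subtraction set {4, 5}):
k:     0  1  2  3  4  5  6  7
g(k):  0  0  0  0  1  1  1  1
So g(7) = 1.
Stack B is a plain Nim stack of size 20, so its Grundy value is 20.
For stack C, compute g(0), g(1), … with moves {3, 5, 7}:
g(0) = mex{} = 0
g(1) = mex{} = 0
g(2) = mex{} = 0
g(3) = mex{0} = 1
g(4) = mex{0} = 1
g(5) = mex{0} = 1
g(6) = mex{0,1} = 2
g(7) = mex{0,1} = 2
g(8) = mex{0,1} = 2
g(9) = mex{0,1,2} = 3
So g(9) = 3.
By the Sprague-Grundy theorem, the Grundy value of a sum of independent games is the XOR of the component values.
Combined value = 1 XOR 20 XOR 3 = 22.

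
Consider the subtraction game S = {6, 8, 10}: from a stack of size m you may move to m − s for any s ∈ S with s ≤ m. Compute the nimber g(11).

Build the Grundy sequence with g(k) = mex{g(k−s) : s ∈ {6, 8, 10}, s ≤ k}:
k:     0  1  2  3  4  5  6  7  8  9 10 11
g(k):  0  0  0  0  0  0  1  1  1  1  1  1
So g(11) = 1.

1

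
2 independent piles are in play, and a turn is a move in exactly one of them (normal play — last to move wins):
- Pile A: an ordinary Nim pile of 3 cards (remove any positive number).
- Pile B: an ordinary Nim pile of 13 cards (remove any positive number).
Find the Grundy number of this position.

Pile A is a plain Nim pile of size 3, so its Grundy value is 3.
Pile B is a plain Nim pile of size 13, so its Grundy value is 13.
The value of a disjunctive sum is the nim-sum of the parts.
Combined value = 3 XOR 13 = 14.

14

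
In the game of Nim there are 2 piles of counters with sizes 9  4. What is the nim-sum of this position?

13

Nim-sum: 9 XOR 4 = 13.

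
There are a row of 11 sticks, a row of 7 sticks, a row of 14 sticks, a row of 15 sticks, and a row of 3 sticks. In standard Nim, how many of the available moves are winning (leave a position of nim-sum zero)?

Compute the nim-sum pairwise:
11 XOR 7 = 12
12 XOR 14 = 2
2 XOR 15 = 13
13 XOR 3 = 14
The overall nim-sum is X = 14. A row of size p has a winning move iff p XOR X < p (reduce it to p XOR X).
  11: 11 XOR 14 = 5 < 11 — winning move (to 5).
  7: 7 XOR 14 = 9 ≥ 7 — no move.
  14: 14 XOR 14 = 0 < 14 — winning move (to 0).
  15: 15 XOR 14 = 1 < 15 — winning move (to 1).
  3: 3 XOR 14 = 13 ≥ 3 — no move.
That gives 3 winning moves.

3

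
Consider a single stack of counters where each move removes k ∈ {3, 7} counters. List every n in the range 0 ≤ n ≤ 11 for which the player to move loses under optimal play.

Build the Grundy sequence with g(k) = mex{g(k−s) : s ∈ {3, 7}, s ≤ k}:
k:     0  1  2  3  4  5  6  7  8  9 10 11
g(k):  0  0  0  1  1  1  0  2  2  1  0  0
The P-positions (g = 0) in 0..11 are 0, 1, 2, 6, 10, 11.

0, 1, 2, 6, 10, 11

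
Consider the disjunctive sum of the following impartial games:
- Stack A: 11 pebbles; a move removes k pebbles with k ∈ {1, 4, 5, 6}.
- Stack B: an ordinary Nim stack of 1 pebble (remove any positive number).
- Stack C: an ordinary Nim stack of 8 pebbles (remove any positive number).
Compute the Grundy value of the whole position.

Build the Grundy sequence for stack A with g(k) = mex{g(k−s) : s ∈ {1, 4, 5, 6}, s ≤ k}:
k:     0  1  2  3  4  5  6  7  8  9 10 11
g(k):  0  1  0  1  2  3  2  3  4  0  1  0
So g(11) = 0.
Stack B is a plain Nim stack of size 1, so its Grundy value is 1.
Stack C is a plain Nim stack of size 8, so its Grundy value is 8.
By the Sprague-Grundy theorem, the Grundy value of a sum of independent games is the XOR of the component values.
Combined value = 0 XOR 1 XOR 8 = 9.

9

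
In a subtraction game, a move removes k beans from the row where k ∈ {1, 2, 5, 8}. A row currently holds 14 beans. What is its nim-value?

2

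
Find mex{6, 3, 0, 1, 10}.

2

The values 0, 1 are all present; 2 is the first non-negative integer missing from the set.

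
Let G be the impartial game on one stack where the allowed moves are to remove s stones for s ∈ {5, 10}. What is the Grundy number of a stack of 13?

Build the Grundy sequence with g(k) = mex{g(k−s) : s ∈ {5, 10}, s ≤ k}:
k:     0  1  2  3  4  5  6  7  8  9 10 11 12 13
g(k):  0  0  0  0  0  1  1  1  1  1  2  2  2  2
So g(13) = 2.

2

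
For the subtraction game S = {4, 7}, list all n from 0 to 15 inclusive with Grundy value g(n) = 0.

0, 1, 2, 3, 11, 12, 13, 14

Grundy values for subtraction set {4, 7}:
k:     0  1  2  3  4  5  6  7  8  9 10 11 12 13 14 15
g(k):  0  0  0  0  1  1  1  1  2  2  2  0  0  0  0  1
The P-positions (g = 0) in 0..15 are 0, 1, 2, 3, 11, 12, 13, 14.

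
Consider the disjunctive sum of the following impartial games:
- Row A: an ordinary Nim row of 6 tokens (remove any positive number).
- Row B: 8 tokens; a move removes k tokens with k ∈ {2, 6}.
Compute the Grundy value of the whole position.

Row A is a plain Nim row of size 6, so its Grundy value is 6.
Grundy values for row B (subtraction set {2, 6}):
k:     0  1  2  3  4  5  6  7  8
g(k):  0  0  1  1  0  0  1  1  0
So g(8) = 0.
The value of a disjunctive sum is the nim-sum of the parts.
Combined value = 6 XOR 0 = 6.

6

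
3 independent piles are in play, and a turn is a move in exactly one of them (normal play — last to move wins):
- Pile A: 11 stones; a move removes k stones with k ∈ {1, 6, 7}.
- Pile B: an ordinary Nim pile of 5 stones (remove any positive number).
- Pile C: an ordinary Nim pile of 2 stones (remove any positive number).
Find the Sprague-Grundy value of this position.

4

Grundy values for pile A (subtraction set {1, 6, 7}):
k:     0  1  2  3  4  5  6  7  8  9 10 11
g(k):  0  1  0  1  0  1  2  3  2  3  2  3
So g(11) = 3.
Pile B is a plain Nim pile of size 5, so its Grundy value is 5.
Pile C is a plain Nim pile of size 2, so its Grundy value is 2.
The value of a disjunctive sum is the nim-sum of the parts.
Combined value = 3 ⊕ 5 ⊕ 2 = 4.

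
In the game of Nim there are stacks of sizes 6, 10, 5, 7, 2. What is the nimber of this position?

Bitwise XOR of the heap sizes:
  0110  (6)
  1010  (10)
  0101  (5)
  0111  (7)
  0010  (2)
  ----
  1100  (12)

12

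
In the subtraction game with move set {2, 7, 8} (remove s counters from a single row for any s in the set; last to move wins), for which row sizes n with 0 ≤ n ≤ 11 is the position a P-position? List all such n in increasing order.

0, 1, 4, 5, 10

Build the Grundy sequence with g(k) = mex{g(k−s) : s ∈ {2, 7, 8}, s ≤ k}:
k:     0  1  2  3  4  5  6  7  8  9 10 11
g(k):  0  0  1  1  0  0  1  1  2  2  0  3
The P-positions (g = 0) in 0..11 are 0, 1, 4, 5, 10.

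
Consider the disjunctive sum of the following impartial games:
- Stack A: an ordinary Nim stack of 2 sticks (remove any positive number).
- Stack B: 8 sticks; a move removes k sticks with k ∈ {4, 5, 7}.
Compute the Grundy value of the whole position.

Stack A is a plain Nim stack of size 2, so its Grundy value is 2.
Grundy values for stack B (subtraction set {4, 5, 7}):
g(0) = mex{} = 0
g(1) = mex{} = 0
g(2) = mex{} = 0
g(3) = mex{} = 0
g(4) = mex{0} = 1
g(5) = mex{0} = 1
g(6) = mex{0} = 1
g(7) = mex{0} = 1
g(8) = mex{0,1} = 2
So g(8) = 2.
The value of a disjunctive sum is the nim-sum of the parts.
Combined value = 2 ⊕ 2 = 0.

0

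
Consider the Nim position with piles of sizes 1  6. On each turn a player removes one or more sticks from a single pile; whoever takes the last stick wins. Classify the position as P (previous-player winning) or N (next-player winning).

N-position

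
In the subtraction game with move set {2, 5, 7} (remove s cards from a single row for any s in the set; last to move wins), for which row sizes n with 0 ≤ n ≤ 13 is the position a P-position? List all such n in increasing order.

0, 1, 4, 10, 13

Build the Grundy sequence with g(k) = mex{g(k−s) : s ∈ {2, 5, 7}, s ≤ k}:
g(0) = mex{} = 0
g(1) = mex{} = 0
g(2) = mex{0} = 1
g(3) = mex{0} = 1
g(4) = mex{1} = 0
g(5) = mex{0,1} = 2
g(6) = mex{0} = 1
g(7) = mex{0,1,2} = 3
g(8) = mex{0,1} = 2
g(9) = mex{0,1,3} = 2
g(10) = mex{1,2} = 0
g(11) = mex{0,1,2} = 3
g(12) = mex{0,2,3} = 1
g(13) = mex{1,2,3} = 0
The P-positions (g = 0) in 0..13 are 0, 1, 4, 10, 13.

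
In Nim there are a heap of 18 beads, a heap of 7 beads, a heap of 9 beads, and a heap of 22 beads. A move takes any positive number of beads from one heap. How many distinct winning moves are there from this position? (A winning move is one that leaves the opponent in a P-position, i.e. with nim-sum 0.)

Nim-sum: 18 ⊕ 7 ⊕ 9 ⊕ 22 = 10.
The overall nim-sum is X = 10. A heap of size p has a winning move iff p XOR X < p (reduce it to p XOR X).
  18: 18 XOR 10 = 24 ≥ 18 — no move.
  7: 7 XOR 10 = 13 ≥ 7 — no move.
  9: 9 XOR 10 = 3 < 9 — winning move (to 3).
  22: 22 XOR 10 = 28 ≥ 22 — no move.
That gives 1 winning move.

1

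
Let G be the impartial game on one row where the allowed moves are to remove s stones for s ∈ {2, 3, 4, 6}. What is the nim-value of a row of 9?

0

Build the Grundy sequence with g(k) = mex{g(k−s) : s ∈ {2, 3, 4, 6}, s ≤ k}:
g(0) = mex{} = 0
g(1) = mex{} = 0
g(2) = mex{0} = 1
g(3) = mex{0} = 1
g(4) = mex{0,1} = 2
g(5) = mex{0,1} = 2
g(6) = mex{0,1,2} = 3
g(7) = mex{0,1,2} = 3
g(8) = mex{1,2,3} = 0
g(9) = mex{1,2,3} = 0
So g(9) = 0.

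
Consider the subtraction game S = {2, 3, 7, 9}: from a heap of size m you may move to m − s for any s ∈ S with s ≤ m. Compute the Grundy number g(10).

2

Build the Grundy sequence with g(k) = mex{g(k−s) : s ∈ {2, 3, 7, 9}, s ≤ k}:
g(0) = mex{} = 0
g(1) = mex{} = 0
g(2) = mex{0} = 1
g(3) = mex{0} = 1
g(4) = mex{0,1} = 2
g(5) = mex{1} = 0
g(6) = mex{1,2} = 0
g(7) = mex{0,2} = 1
g(8) = mex{0} = 1
g(9) = mex{0,1} = 2
g(10) = mex{0,1} = 2
So g(10) = 2.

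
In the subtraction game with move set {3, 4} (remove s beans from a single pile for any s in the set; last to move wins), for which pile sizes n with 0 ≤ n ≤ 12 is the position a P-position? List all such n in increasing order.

Build the Grundy sequence with g(k) = mex{g(k−s) : s ∈ {3, 4}, s ≤ k}:
g(0) = mex{} = 0
g(1) = mex{} = 0
g(2) = mex{} = 0
g(3) = mex{0} = 1
g(4) = mex{0} = 1
g(5) = mex{0} = 1
g(6) = mex{0,1} = 2
g(7) = mex{1} = 0
g(8) = mex{1} = 0
g(9) = mex{1,2} = 0
g(10) = mex{0,2} = 1
g(11) = mex{0} = 1
g(12) = mex{0} = 1
The P-positions (g = 0) in 0..12 are 0, 1, 2, 7, 8, 9.

0, 1, 2, 7, 8, 9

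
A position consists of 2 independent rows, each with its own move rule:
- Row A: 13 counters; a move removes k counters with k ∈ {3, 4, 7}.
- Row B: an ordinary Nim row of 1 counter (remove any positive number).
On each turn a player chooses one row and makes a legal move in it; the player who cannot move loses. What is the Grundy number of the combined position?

0

For row A, compute g(0), g(1), … with moves {3, 4, 7}:
k:     0  1  2  3  4  5  6  7  8  9 10 11 12 13
g(k):  0  0  0  1  1  1  2  2  2  3  0  0  0  1
So g(13) = 1.
Row B is a plain Nim row of size 1, so its Grundy value is 1.
The value of a disjunctive sum is the nim-sum of the parts.
Combined value = 1 ⊕ 1 = 0.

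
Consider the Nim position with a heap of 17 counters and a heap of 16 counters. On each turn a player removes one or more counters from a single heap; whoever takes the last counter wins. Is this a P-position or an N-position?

N-position

Nim-sum: 17 XOR 16 = 1.
The nim-sum is 1 ≠ 0, so this is an N-position: the player to move can win.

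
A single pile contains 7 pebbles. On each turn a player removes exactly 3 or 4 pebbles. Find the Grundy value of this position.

Compute g(0), g(1), … for moves {3, 4}:
k:     0  1  2  3  4  5  6  7
g(k):  0  0  0  1  1  1  2  0
So g(7) = 0.

0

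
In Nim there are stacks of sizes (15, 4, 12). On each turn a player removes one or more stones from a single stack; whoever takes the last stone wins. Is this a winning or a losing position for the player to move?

Winning position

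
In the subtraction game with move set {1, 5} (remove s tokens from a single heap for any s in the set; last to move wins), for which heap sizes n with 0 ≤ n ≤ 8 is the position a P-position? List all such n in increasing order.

Build the Grundy sequence with g(k) = mex{g(k−s) : s ∈ {1, 5}, s ≤ k}:
k:     0  1  2  3  4  5  6  7  8
g(k):  0  1  0  1  0  1  0  1  0
The P-positions (g = 0) in 0..8 are 0, 2, 4, 6, 8.

0, 2, 4, 6, 8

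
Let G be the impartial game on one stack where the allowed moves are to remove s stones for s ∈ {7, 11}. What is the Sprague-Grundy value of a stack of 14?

Grundy values for subtraction set {7, 11}:
g(0) = mex{} = 0
g(1) = mex{} = 0
g(2) = mex{} = 0
g(3) = mex{} = 0
g(4) = mex{} = 0
g(5) = mex{} = 0
g(6) = mex{} = 0
g(7) = mex{0} = 1
g(8) = mex{0} = 1
g(9) = mex{0} = 1
g(10) = mex{0} = 1
g(11) = mex{0} = 1
g(12) = mex{0} = 1
g(13) = mex{0} = 1
g(14) = mex{0,1} = 2
So g(14) = 2.

2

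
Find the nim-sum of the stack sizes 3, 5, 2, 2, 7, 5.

4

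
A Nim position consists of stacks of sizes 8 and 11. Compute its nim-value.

Compute the nim-sum pairwise:
8 ^ 11 = 3

3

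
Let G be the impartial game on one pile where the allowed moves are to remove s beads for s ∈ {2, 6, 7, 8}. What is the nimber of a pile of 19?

0

Compute g(0), g(1), … for moves {2, 6, 7, 8}:
k:     0  1  2  3  4  5  6  7  8  9 10 11 12 13 14 15 16 17 18 19
g(k):  0  0  1  1  0  0  1  1  2  2  3  3  2  2  0  0  1  1  0  0
So g(19) = 0.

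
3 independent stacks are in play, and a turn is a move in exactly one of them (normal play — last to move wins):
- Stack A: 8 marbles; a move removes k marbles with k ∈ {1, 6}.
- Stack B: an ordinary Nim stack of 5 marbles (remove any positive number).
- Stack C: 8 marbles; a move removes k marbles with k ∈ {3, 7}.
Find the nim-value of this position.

Grundy values for stack A (subtraction set {1, 6}):
g(0) = mex{} = 0
g(1) = mex{0} = 1
g(2) = mex{1} = 0
g(3) = mex{0} = 1
g(4) = mex{1} = 0
g(5) = mex{0} = 1
g(6) = mex{0,1} = 2
g(7) = mex{1,2} = 0
g(8) = mex{0} = 1
So g(8) = 1.
Stack B is a plain Nim stack of size 5, so its Grundy value is 5.
Grundy values for stack C (subtraction set {3, 7}):
k:     0  1  2  3  4  5  6  7  8
g(k):  0  0  0  1  1  1  0  2  2
So g(8) = 2.
By the Sprague-Grundy theorem, the Grundy value of a sum of independent games is the XOR of the component values.
Combined value = 1 XOR 5 XOR 2 = 6.

6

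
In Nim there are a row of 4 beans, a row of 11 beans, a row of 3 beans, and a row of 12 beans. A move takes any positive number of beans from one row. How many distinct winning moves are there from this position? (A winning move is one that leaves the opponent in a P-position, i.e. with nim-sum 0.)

0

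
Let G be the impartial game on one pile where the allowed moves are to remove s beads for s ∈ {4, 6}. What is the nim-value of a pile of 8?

Build the Grundy sequence with g(k) = mex{g(k−s) : s ∈ {4, 6}, s ≤ k}:
g(0) = mex{} = 0
g(1) = mex{} = 0
g(2) = mex{} = 0
g(3) = mex{} = 0
g(4) = mex{0} = 1
g(5) = mex{0} = 1
g(6) = mex{0} = 1
g(7) = mex{0} = 1
g(8) = mex{0,1} = 2
So g(8) = 2.

2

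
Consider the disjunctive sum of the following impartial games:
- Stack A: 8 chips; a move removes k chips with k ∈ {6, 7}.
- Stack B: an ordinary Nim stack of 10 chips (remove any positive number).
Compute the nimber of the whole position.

11

Build the Grundy sequence for stack A with g(k) = mex{g(k−s) : s ∈ {6, 7}, s ≤ k}:
k:     0  1  2  3  4  5  6  7  8
g(k):  0  0  0  0  0  0  1  1  1
So g(8) = 1.
Stack B is a plain Nim stack of size 10, so its Grundy value is 10.
By the Sprague-Grundy theorem, the Grundy value of a sum of independent games is the XOR of the component values.
Combined value = 1 ⊕ 10 = 11.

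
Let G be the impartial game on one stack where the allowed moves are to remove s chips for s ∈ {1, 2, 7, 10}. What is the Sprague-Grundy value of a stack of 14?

2

Grundy values for subtraction set {1, 2, 7, 10}:
k:     0  1  2  3  4  5  6  7  8  9 10 11 12 13 14
g(k):  0  1  2  0  1  2  0  1  2  0  1  2  0  1  2
So g(14) = 2.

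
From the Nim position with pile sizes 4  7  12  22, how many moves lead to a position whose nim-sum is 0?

Compute the nim-sum pairwise:
4 ⊕ 7 = 3
3 ⊕ 12 = 15
15 ⊕ 22 = 25
The overall nim-sum is X = 25. A pile of size p has a winning move iff p XOR X < p (reduce it to p XOR X).
  4: 4 XOR 25 = 29 ≥ 4 — no move.
  7: 7 XOR 25 = 30 ≥ 7 — no move.
  12: 12 XOR 25 = 21 ≥ 12 — no move.
  22: 22 XOR 25 = 15 < 22 — winning move (to 15).
That gives 1 winning move.

1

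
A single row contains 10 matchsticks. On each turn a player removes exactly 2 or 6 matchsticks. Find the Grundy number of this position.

Build the Grundy sequence with g(k) = mex{g(k−s) : s ∈ {2, 6}, s ≤ k}:
g(0) = mex{} = 0
g(1) = mex{} = 0
g(2) = mex{0} = 1
g(3) = mex{0} = 1
g(4) = mex{1} = 0
g(5) = mex{1} = 0
g(6) = mex{0} = 1
g(7) = mex{0} = 1
g(8) = mex{1} = 0
g(9) = mex{1} = 0
g(10) = mex{0} = 1
So g(10) = 1.

1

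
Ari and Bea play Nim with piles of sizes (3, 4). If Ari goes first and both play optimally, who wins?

Ari wins

Nim-sum: 3 ^ 4 = 7.
The nim-sum is 7 ≠ 0, so this is an N-position: the player to move can win; Ari has a winning move.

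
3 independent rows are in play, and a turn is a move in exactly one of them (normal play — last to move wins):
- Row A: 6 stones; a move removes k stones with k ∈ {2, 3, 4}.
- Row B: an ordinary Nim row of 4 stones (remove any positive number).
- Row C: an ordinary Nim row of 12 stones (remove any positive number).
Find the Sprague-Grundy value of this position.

Build the Grundy sequence for row A with g(k) = mex{g(k−s) : s ∈ {2, 3, 4}, s ≤ k}:
g(0) = mex{} = 0
g(1) = mex{} = 0
g(2) = mex{0} = 1
g(3) = mex{0} = 1
g(4) = mex{0,1} = 2
g(5) = mex{0,1} = 2
g(6) = mex{1,2} = 0
So g(6) = 0.
Row B is a plain Nim row of size 4, so its Grundy value is 4.
Row C is a plain Nim row of size 12, so its Grundy value is 12.
By the Sprague-Grundy theorem, the Grundy value of a sum of independent games is the XOR of the component values.
Combined value = 0 ⊕ 4 ⊕ 12 = 8.

8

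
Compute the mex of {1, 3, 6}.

0

0 is not in the set, so the mex is 0.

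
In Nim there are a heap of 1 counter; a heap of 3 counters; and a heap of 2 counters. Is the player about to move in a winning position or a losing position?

Nim-sum: 1 ^ 3 ^ 2 = 0.
The nim-sum is 0, so this is a P-position: the player to move is in a losing position under optimal play.

Losing position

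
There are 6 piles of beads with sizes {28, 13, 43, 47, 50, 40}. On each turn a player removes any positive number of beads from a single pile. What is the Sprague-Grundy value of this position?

Write each in binary and XOR column by column:
  011100  (28)
  001101  (13)
  101011  (43)
  101111  (47)
  110010  (50)
  101000  (40)
  ------
  001111  (15)

15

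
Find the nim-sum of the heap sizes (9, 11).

2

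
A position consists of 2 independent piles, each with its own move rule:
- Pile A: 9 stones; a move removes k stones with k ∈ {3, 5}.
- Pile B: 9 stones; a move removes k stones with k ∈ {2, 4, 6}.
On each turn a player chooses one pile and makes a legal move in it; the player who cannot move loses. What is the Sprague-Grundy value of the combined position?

0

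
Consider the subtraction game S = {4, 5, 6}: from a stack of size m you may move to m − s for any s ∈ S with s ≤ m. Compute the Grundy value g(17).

1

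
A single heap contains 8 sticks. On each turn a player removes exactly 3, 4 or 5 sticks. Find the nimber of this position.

Grundy values for subtraction set {3, 4, 5}:
g(0) = mex{} = 0
g(1) = mex{} = 0
g(2) = mex{} = 0
g(3) = mex{0} = 1
g(4) = mex{0} = 1
g(5) = mex{0} = 1
g(6) = mex{0,1} = 2
g(7) = mex{0,1} = 2
g(8) = mex{1} = 0
So g(8) = 0.

0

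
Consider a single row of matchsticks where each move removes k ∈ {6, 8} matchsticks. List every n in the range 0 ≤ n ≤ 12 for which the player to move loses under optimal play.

0, 1, 2, 3, 4, 5

Grundy values for subtraction set {6, 8}:
g(0) = mex{} = 0
g(1) = mex{} = 0
g(2) = mex{} = 0
g(3) = mex{} = 0
g(4) = mex{} = 0
g(5) = mex{} = 0
g(6) = mex{0} = 1
g(7) = mex{0} = 1
g(8) = mex{0} = 1
g(9) = mex{0} = 1
g(10) = mex{0} = 1
g(11) = mex{0} = 1
g(12) = mex{0,1} = 2
The P-positions (g = 0) in 0..12 are 0, 1, 2, 3, 4, 5.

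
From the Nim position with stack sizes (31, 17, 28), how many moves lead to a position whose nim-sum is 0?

3

In binary:
  11111  (31)
  10001  (17)
  11100  (28)
  -----
  10010  (18)
The overall nim-sum is X = 18. A stack of size p has a winning move iff p XOR X < p (reduce it to p XOR X).
  31: 31 XOR 18 = 13 < 31 — winning move (to 13).
  17: 17 XOR 18 = 3 < 17 — winning move (to 3).
  28: 28 XOR 18 = 14 < 28 — winning move (to 14).
That gives 3 winning moves.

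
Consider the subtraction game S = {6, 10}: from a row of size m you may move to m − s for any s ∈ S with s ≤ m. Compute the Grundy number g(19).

0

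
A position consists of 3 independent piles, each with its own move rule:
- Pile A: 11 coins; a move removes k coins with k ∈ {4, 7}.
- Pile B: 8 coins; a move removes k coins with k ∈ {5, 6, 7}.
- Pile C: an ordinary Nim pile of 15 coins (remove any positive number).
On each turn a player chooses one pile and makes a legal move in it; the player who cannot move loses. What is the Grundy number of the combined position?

14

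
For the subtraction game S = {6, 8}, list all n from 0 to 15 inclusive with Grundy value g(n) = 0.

Compute g(0), g(1), … for moves {6, 8}:
k:     0  1  2  3  4  5  6  7  8  9 10 11 12 13 14 15
g(k):  0  0  0  0  0  0  1  1  1  1  1  1  2  2  0  0
The P-positions (g = 0) in 0..15 are 0, 1, 2, 3, 4, 5, 14, 15.

0, 1, 2, 3, 4, 5, 14, 15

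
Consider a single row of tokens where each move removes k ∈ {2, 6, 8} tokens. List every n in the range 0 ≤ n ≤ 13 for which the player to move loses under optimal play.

0, 1, 4, 5

Build the Grundy sequence with g(k) = mex{g(k−s) : s ∈ {2, 6, 8}, s ≤ k}:
g(0) = mex{} = 0
g(1) = mex{} = 0
g(2) = mex{0} = 1
g(3) = mex{0} = 1
g(4) = mex{1} = 0
g(5) = mex{1} = 0
g(6) = mex{0} = 1
g(7) = mex{0} = 1
g(8) = mex{0,1} = 2
g(9) = mex{0,1} = 2
g(10) = mex{0,1,2} = 3
g(11) = mex{0,1,2} = 3
g(12) = mex{0,1,3} = 2
g(13) = mex{0,1,3} = 2
The P-positions (g = 0) in 0..13 are 0, 1, 4, 5.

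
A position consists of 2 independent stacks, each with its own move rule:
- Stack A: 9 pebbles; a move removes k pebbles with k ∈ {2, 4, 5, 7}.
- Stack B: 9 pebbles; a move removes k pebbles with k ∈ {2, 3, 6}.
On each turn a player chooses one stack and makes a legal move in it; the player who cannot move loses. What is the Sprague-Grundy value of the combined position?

For stack A, compute g(0), g(1), … with moves {2, 4, 5, 7}:
k:     0  1  2  3  4  5  6  7  8  9
g(k):  0  0  1  1  2  2  3  3  4  0
So g(9) = 0.
Grundy values for stack B (subtraction set {2, 3, 6}):
g(0) = mex{} = 0
g(1) = mex{} = 0
g(2) = mex{0} = 1
g(3) = mex{0} = 1
g(4) = mex{0,1} = 2
g(5) = mex{1} = 0
g(6) = mex{0,1,2} = 3
g(7) = mex{0,2} = 1
g(8) = mex{0,1,3} = 2
g(9) = mex{1,3} = 0
So g(9) = 0.
The value of a disjunctive sum is the nim-sum of the parts.
Combined value = 0 ⊕ 0 = 0.

0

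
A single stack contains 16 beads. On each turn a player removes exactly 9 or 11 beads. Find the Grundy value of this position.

1

Grundy values for subtraction set {9, 11}:
k:     0  1  2  3  4  5  6  7  8  9 10 11 12 13 14 15 16
g(k):  0  0  0  0  0  0  0  0  0  1  1  1  1  1  1  1  1
So g(16) = 1.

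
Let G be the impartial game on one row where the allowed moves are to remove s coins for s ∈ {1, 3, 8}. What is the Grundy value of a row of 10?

Compute g(0), g(1), … for moves {1, 3, 8}:
g(0) = mex{} = 0
g(1) = mex{0} = 1
g(2) = mex{1} = 0
g(3) = mex{0} = 1
g(4) = mex{1} = 0
g(5) = mex{0} = 1
g(6) = mex{1} = 0
g(7) = mex{0} = 1
g(8) = mex{0,1} = 2
g(9) = mex{0,1,2} = 3
g(10) = mex{0,1,3} = 2
So g(10) = 2.

2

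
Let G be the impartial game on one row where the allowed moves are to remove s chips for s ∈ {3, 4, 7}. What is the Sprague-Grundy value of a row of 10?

0

Grundy values for subtraction set {3, 4, 7}:
k:     0  1  2  3  4  5  6  7  8  9 10
g(k):  0  0  0  1  1  1  2  2  2  3  0
So g(10) = 0.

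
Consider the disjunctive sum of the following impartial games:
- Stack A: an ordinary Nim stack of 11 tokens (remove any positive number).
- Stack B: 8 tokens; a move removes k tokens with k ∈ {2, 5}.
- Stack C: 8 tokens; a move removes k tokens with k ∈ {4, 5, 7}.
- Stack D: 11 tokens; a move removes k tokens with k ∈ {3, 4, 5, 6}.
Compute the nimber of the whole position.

9

Stack A is a plain Nim stack of size 11, so its Grundy value is 11.
For stack B, compute g(0), g(1), … with moves {2, 5}:
k:     0  1  2  3  4  5  6  7  8
g(k):  0  0  1  1  0  2  1  0  0
So g(8) = 0.
Grundy values for stack C (subtraction set {4, 5, 7}):
g(0) = mex{} = 0
g(1) = mex{} = 0
g(2) = mex{} = 0
g(3) = mex{} = 0
g(4) = mex{0} = 1
g(5) = mex{0} = 1
g(6) = mex{0} = 1
g(7) = mex{0} = 1
g(8) = mex{0,1} = 2
So g(8) = 2.
Build the Grundy sequence for stack D with g(k) = mex{g(k−s) : s ∈ {3, 4, 5, 6}, s ≤ k}:
k:     0  1  2  3  4  5  6  7  8  9 10 11
g(k):  0  0  0  1  1  1  2  2  2  0  0  0
So g(11) = 0.
By the Sprague-Grundy theorem, the Grundy value of a sum of independent games is the XOR of the component values.
Combined value = 11 XOR 0 XOR 2 XOR 0 = 9.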